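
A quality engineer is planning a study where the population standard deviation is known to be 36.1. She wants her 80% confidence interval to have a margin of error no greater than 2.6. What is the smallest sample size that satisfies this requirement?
n ≥ 317

For margin E ≤ 2.6:
n ≥ (z* · σ / E)²
n ≥ (1.282 · 36.1 / 2.6)²
n ≥ 316.84

Minimum n = 317 (rounding up)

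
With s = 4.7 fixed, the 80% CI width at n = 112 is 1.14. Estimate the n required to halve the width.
n ≈ 448

CI width ∝ 1/√n
To reduce width by factor 2, need √n to grow by 2 → need 2² = 4 times as many samples.

Current: n = 112, width = 1.14
New: n = 448, width ≈ 0.57

Width reduced by factor of 1.14/0.57 = 2.00.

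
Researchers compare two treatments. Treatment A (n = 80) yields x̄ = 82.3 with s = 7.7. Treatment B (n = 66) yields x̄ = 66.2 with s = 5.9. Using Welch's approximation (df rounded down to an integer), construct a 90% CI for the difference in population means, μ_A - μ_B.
(14.23, 17.97)

Difference: x̄₁ - x̄₂ = 16.10
SE = √(s₁²/n₁ + s₂²/n₂) = √(7.7²/80 + 5.9²/66) = 1.1263
df = 143.27 → 143 (Welch–Satterthwaite, rounded down)
t* = 1.656

CI: 16.10 ± 1.656 · 1.1263 = 16.10 ± 1.87 = (14.23, 17.97)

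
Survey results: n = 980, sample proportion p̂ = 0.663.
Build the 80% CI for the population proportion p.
(0.644, 0.682)

Proportion CI:
SE = √(p̂(1-p̂)/n) = √(0.663 · 0.337 / 980) = 0.01510

z* = 1.282
Margin = z* · SE = 1.282 · 0.01510 = 0.0194

CI: 0.663 ± 0.0194 = (0.644, 0.682)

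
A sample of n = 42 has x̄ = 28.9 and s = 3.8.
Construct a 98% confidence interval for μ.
(27.48, 30.32)

t-interval (σ unknown):
df = n - 1 = 41
t* = 2.421 for 98% confidence

Margin of error = t* · s/√n = 2.421 · 3.8/√42 = 1.42

CI: (27.48, 30.32)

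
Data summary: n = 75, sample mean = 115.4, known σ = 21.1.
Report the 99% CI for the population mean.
(109.12, 121.68)

z-interval (σ known):
z* = 2.576 for 99% confidence

Margin of error = z* · σ/√n = 2.576 · 21.1/√75 = 6.28

CI: (115.4 - 6.28, 115.4 + 6.28) = (109.12, 121.68)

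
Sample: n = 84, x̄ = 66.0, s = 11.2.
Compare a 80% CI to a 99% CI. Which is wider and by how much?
99% CI is wider by 3.28

df = 83
80% CI: t* = 1.292, (64.42, 67.58), width = 2 · t* · s/√n = 3.16
99% CI: t* = 2.636, (62.78, 69.22), width = 2 · t* · s/√n = 6.44

The 99% CI is wider by 6.44 - 3.16 = 3.28.
Higher confidence requires a wider interval.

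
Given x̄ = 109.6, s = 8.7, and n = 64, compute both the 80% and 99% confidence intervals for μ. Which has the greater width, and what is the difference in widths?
99% CI is wider by 2.96

df = 63
80% CI: t* = 1.295, (108.19, 111.01), width = 2 · t* · s/√n = 2.82
99% CI: t* = 2.656, (106.71, 112.49), width = 2 · t* · s/√n = 5.78

The 99% CI is wider by 5.78 - 2.82 = 2.96.
Higher confidence requires a wider interval.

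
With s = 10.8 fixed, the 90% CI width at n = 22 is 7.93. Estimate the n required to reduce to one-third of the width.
n ≈ 198

CI width ∝ 1/√n
To reduce width by factor 3, need √n to grow by 3 → need 3² = 9 times as many samples.

Current: n = 22, width = 7.93
New: n = 198, width ≈ 2.54

Width reduced by factor of 7.93/2.54 = 3.12.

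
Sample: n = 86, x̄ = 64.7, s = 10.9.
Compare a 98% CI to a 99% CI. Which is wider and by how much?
99% CI is wider by 0.62

df = 85
98% CI: t* = 2.371, (61.91, 67.49), width = 2 · t* · s/√n = 5.57
99% CI: t* = 2.635, (61.60, 67.80), width = 2 · t* · s/√n = 6.19

The 99% CI is wider by 6.19 - 5.57 = 0.62.
Higher confidence requires a wider interval.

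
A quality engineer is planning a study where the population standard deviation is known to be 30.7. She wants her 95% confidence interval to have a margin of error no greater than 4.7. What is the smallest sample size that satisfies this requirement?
n ≥ 164

For margin E ≤ 4.7:
n ≥ (z* · σ / E)²
n ≥ (1.960 · 30.7 / 4.7)²
n ≥ 163.91

Minimum n = 164 (rounding up)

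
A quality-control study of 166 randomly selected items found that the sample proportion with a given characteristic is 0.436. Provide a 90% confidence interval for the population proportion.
(0.373, 0.499)

Proportion CI:
SE = √(p̂(1-p̂)/n) = √(0.436 · 0.564 / 166) = 0.03849

z* = 1.645
Margin = z* · SE = 1.645 · 0.03849 = 0.0633

CI: 0.436 ± 0.0633 = (0.373, 0.499)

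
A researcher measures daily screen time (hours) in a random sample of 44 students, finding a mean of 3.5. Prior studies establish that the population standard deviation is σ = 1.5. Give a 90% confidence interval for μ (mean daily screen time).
(3.13, 3.87)

z-interval (σ known):
z* = 1.645 for 90% confidence

Margin of error = z* · σ/√n = 1.645 · 1.5/√44 = 0.37

CI: (3.5 - 0.37, 3.5 + 0.37) = (3.13, 3.87)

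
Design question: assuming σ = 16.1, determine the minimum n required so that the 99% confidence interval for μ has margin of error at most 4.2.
n ≥ 98

For margin E ≤ 4.2:
n ≥ (z* · σ / E)²
n ≥ (2.576 · 16.1 / 4.2)²
n ≥ 97.51

Minimum n = 98 (rounding up)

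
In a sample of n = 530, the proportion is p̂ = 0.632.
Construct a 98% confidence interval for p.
(0.583, 0.681)

Proportion CI:
SE = √(p̂(1-p̂)/n) = √(0.632 · 0.368 / 530) = 0.02095

z* = 2.326
Margin = z* · SE = 2.326 · 0.02095 = 0.0487

CI: 0.632 ± 0.0487 = (0.583, 0.681)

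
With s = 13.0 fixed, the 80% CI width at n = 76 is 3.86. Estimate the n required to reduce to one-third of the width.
n ≈ 684

CI width ∝ 1/√n
To reduce width by factor 3, need √n to grow by 3 → need 3² = 9 times as many samples.

Current: n = 76, width = 3.86
New: n = 684, width ≈ 1.28

Width reduced by factor of 3.86/1.28 = 3.02.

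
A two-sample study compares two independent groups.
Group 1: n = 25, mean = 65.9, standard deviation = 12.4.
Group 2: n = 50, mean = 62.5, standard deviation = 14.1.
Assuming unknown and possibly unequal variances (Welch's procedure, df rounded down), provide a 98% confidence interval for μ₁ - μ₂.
(-4.23, 11.03)

Difference: x̄₁ - x̄₂ = 3.40
SE = √(s₁²/n₁ + s₂²/n₂) = √(12.4²/25 + 14.1²/50) = 3.1822
df = 54.01 → 54 (Welch–Satterthwaite, rounded down)
t* = 2.397

CI: 3.40 ± 2.397 · 3.1822 = 3.40 ± 7.63 = (-4.23, 11.03)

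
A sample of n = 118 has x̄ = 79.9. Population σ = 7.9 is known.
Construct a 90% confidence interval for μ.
(78.70, 81.10)

z-interval (σ known):
z* = 1.645 for 90% confidence

Margin of error = z* · σ/√n = 1.645 · 7.9/√118 = 1.20

CI: (79.9 - 1.20, 79.9 + 1.20) = (78.70, 81.10)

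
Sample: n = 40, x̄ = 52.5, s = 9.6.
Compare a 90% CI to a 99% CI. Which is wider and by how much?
99% CI is wider by 3.10

df = 39
90% CI: t* = 1.685, (49.94, 55.06), width = 2 · t* · s/√n = 5.12
99% CI: t* = 2.708, (48.39, 56.61), width = 2 · t* · s/√n = 8.22

The 99% CI is wider by 8.22 - 5.12 = 3.10.
Higher confidence requires a wider interval.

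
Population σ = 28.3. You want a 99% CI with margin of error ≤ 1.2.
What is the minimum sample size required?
n ≥ 3691

For margin E ≤ 1.2:
n ≥ (z* · σ / E)²
n ≥ (2.576 · 28.3 / 1.2)²
n ≥ 3690.64

Minimum n = 3691 (rounding up)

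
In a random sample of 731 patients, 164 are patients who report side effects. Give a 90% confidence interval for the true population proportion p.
(0.199, 0.250)

Proportion CI:
p̂ = 164/731 = 0.22435
SE = √(p̂(1-p̂)/n) = √(0.22435 · 0.77565 / 731) = 0.01543

z* = 1.645
Margin = z* · SE = 1.645 · 0.01543 = 0.0254

CI: 0.22435 ± 0.0254 = (0.199, 0.250)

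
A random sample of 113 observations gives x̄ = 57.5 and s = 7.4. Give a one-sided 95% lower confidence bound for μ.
μ ≥ 56.35

Lower bound (one-sided):
t* = 1.659 (one-sided for 95%)
Lower bound = x̄ - t* · s/√n = 57.5 - 1.659 · 7.4/√113 = 56.35

We are 95% confident that μ ≥ 56.35.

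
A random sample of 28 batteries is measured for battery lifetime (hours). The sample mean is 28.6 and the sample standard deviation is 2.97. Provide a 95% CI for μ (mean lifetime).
(27.45, 29.75)

t-interval (σ unknown):
df = n - 1 = 27
t* = 2.052 for 95% confidence

Margin of error = t* · s/√n = 2.052 · 2.97/√28 = 1.15

CI: (27.45, 29.75)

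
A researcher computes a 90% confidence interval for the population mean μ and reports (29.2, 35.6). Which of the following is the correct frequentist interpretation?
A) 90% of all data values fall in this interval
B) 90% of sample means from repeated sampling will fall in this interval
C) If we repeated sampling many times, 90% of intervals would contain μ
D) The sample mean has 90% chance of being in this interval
C

A) Wrong — a CI is about the parameter μ, not individual data values.
B) Wrong — coverage applies to intervals containing μ, not to future x̄ values.
C) Correct — this is the frequentist long-run coverage interpretation.
D) Wrong — x̄ is observed and sits in the interval by construction.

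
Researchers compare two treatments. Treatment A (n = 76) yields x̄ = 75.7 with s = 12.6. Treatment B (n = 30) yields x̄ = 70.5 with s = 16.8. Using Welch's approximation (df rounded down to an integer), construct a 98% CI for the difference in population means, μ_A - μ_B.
(-3.00, 13.40)

Difference: x̄₁ - x̄₂ = 5.20
SE = √(s₁²/n₁ + s₂²/n₂) = √(12.6²/76 + 16.8²/30) = 3.3907
df = 42.50 → 42 (Welch–Satterthwaite, rounded down)
t* = 2.418

CI: 5.20 ± 2.418 · 3.3907 = 5.20 ± 8.20 = (-3.00, 13.40)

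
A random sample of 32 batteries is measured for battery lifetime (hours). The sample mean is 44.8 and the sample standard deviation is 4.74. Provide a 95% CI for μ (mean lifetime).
(43.09, 46.51)

t-interval (σ unknown):
df = n - 1 = 31
t* = 2.040 for 95% confidence

Margin of error = t* · s/√n = 2.040 · 4.74/√32 = 1.71

CI: (43.09, 46.51)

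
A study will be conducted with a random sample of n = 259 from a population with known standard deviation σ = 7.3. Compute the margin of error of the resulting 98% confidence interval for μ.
Margin of error = 1.06

Margin of error = z* · σ/√n
= 2.326 · 7.3/√259
= 2.326 · 7.3/16.0935
= 1.06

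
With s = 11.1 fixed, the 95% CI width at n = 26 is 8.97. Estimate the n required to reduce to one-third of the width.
n ≈ 234

CI width ∝ 1/√n
To reduce width by factor 3, need √n to grow by 3 → need 3² = 9 times as many samples.

Current: n = 26, width = 8.97
New: n = 234, width ≈ 2.86

Width reduced by factor of 8.97/2.86 = 3.14.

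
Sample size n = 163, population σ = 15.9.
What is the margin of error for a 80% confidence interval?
Margin of error = 1.60

Margin of error = z* · σ/√n
= 1.282 · 15.9/√163
= 1.282 · 15.9/12.7671
= 1.60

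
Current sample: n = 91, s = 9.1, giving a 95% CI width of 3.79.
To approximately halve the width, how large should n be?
n ≈ 364

CI width ∝ 1/√n
To reduce width by factor 2, need √n to grow by 2 → need 2² = 4 times as many samples.

Current: n = 91, width = 3.79
New: n = 364, width ≈ 1.88

Width reduced by factor of 3.79/1.88 = 2.02.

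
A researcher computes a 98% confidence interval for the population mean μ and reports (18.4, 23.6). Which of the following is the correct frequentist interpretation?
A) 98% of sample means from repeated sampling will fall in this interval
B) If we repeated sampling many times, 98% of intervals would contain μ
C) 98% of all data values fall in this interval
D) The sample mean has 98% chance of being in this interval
B

A) Wrong — coverage applies to intervals containing μ, not to future x̄ values.
B) Correct — this is the frequentist long-run coverage interpretation.
C) Wrong — a CI is about the parameter μ, not individual data values.
D) Wrong — x̄ is observed and sits in the interval by construction.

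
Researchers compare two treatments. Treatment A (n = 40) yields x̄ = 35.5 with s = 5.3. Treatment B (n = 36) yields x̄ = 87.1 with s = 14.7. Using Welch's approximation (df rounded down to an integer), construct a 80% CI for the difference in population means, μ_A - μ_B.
(-54.97, -48.23)

Difference: x̄₁ - x̄₂ = -51.60
SE = √(s₁²/n₁ + s₂²/n₂) = √(5.3²/40 + 14.7²/36) = 2.5894
df = 43.14 → 43 (Welch–Satterthwaite, rounded down)
t* = 1.302

CI: -51.60 ± 1.302 · 2.5894 = -51.60 ± 3.37 = (-54.97, -48.23)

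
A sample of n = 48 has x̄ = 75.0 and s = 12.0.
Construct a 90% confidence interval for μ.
(72.09, 77.91)

t-interval (σ unknown):
df = n - 1 = 47
t* = 1.678 for 90% confidence

Margin of error = t* · s/√n = 1.678 · 12.0/√48 = 2.91

CI: (72.09, 77.91)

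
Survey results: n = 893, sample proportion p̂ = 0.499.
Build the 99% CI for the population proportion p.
(0.456, 0.542)

Proportion CI:
SE = √(p̂(1-p̂)/n) = √(0.499 · 0.501 / 893) = 0.01673

z* = 2.576
Margin = z* · SE = 2.576 · 0.01673 = 0.0431

CI: 0.499 ± 0.0431 = (0.456, 0.542)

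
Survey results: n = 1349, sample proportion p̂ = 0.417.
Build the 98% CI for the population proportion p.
(0.386, 0.448)

Proportion CI:
SE = √(p̂(1-p̂)/n) = √(0.417 · 0.583 / 1349) = 0.01342

z* = 2.326
Margin = z* · SE = 2.326 · 0.01342 = 0.0312

CI: 0.417 ± 0.0312 = (0.386, 0.448)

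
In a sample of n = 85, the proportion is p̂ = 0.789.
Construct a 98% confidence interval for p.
(0.686, 0.892)

Proportion CI:
SE = √(p̂(1-p̂)/n) = √(0.789 · 0.211 / 85) = 0.04426

z* = 2.326
Margin = z* · SE = 2.326 · 0.04426 = 0.1029

CI: 0.789 ± 0.1029 = (0.686, 0.892)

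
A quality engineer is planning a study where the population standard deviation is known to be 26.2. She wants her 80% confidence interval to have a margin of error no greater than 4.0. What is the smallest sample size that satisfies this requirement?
n ≥ 71

For margin E ≤ 4.0:
n ≥ (z* · σ / E)²
n ≥ (1.282 · 26.2 / 4.0)²
n ≥ 70.51

Minimum n = 71 (rounding up)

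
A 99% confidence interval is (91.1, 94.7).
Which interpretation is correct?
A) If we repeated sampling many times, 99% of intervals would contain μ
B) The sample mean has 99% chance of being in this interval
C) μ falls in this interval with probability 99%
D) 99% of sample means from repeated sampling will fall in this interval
A

A) Correct — this is the frequentist long-run coverage interpretation.
B) Wrong — x̄ is observed and sits in the interval by construction.
C) Wrong — μ is fixed; the randomness lives in the interval, not in μ.
D) Wrong — coverage applies to intervals containing μ, not to future x̄ values.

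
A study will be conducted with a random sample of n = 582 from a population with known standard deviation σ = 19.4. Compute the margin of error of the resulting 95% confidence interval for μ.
Margin of error = 1.58

Margin of error = z* · σ/√n
= 1.960 · 19.4/√582
= 1.960 · 19.4/24.1247
= 1.58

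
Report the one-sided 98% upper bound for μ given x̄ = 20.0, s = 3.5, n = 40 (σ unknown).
μ ≤ 21.18

Upper bound (one-sided):
t* = 2.125 (one-sided for 98%)
Upper bound = x̄ + t* · s/√n = 20.0 + 2.125 · 3.5/√40 = 21.18

We are 98% confident that μ ≤ 21.18.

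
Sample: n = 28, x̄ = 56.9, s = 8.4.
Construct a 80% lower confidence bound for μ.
μ ≥ 55.54

Lower bound (one-sided):
t* = 0.855 (one-sided for 80%)
Lower bound = x̄ - t* · s/√n = 56.9 - 0.855 · 8.4/√28 = 55.54

We are 80% confident that μ ≥ 55.54.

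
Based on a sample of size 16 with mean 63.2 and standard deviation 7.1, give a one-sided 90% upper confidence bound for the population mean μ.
μ ≤ 65.58

Upper bound (one-sided):
t* = 1.341 (one-sided for 90%)
Upper bound = x̄ + t* · s/√n = 63.2 + 1.341 · 7.1/√16 = 65.58

We are 90% confident that μ ≤ 65.58.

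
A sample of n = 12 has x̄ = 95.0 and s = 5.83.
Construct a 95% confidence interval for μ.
(91.30, 98.70)

t-interval (σ unknown):
df = n - 1 = 11
t* = 2.201 for 95% confidence

Margin of error = t* · s/√n = 2.201 · 5.83/√12 = 3.70

CI: (91.30, 98.70)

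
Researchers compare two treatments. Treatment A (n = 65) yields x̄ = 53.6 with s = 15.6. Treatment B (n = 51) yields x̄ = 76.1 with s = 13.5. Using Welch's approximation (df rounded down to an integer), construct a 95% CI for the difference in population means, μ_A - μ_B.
(-27.86, -17.14)

Difference: x̄₁ - x̄₂ = -22.50
SE = √(s₁²/n₁ + s₂²/n₂) = √(15.6²/65 + 13.5²/51) = 2.7051
df = 112.87 → 112 (Welch–Satterthwaite, rounded down)
t* = 1.981

CI: -22.50 ± 1.981 · 2.7051 = -22.50 ± 5.36 = (-27.86, -17.14)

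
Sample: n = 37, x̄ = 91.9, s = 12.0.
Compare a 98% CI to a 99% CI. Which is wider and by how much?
99% CI is wider by 1.13

df = 36
98% CI: t* = 2.434, (87.10, 96.70), width = 2 · t* · s/√n = 9.60
99% CI: t* = 2.719, (86.54, 97.26), width = 2 · t* · s/√n = 10.73

The 99% CI is wider by 10.73 - 9.60 = 1.13.
Higher confidence requires a wider interval.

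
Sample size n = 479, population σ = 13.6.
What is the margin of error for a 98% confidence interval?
Margin of error = 1.45

Margin of error = z* · σ/√n
= 2.326 · 13.6/√479
= 2.326 · 13.6/21.8861
= 1.45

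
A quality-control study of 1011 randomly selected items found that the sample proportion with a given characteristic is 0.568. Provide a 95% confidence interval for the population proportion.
(0.537, 0.599)

Proportion CI:
SE = √(p̂(1-p̂)/n) = √(0.568 · 0.432 / 1011) = 0.01558

z* = 1.960
Margin = z* · SE = 1.960 · 0.01558 = 0.0305

CI: 0.568 ± 0.0305 = (0.537, 0.599)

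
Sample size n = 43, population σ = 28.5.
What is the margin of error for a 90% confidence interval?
Margin of error = 7.15

Margin of error = z* · σ/√n
= 1.645 · 28.5/√43
= 1.645 · 28.5/6.5574
= 7.15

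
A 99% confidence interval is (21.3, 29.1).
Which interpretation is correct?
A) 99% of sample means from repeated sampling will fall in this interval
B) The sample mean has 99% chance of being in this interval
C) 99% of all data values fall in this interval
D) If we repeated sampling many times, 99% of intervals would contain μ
D

A) Wrong — coverage applies to intervals containing μ, not to future x̄ values.
B) Wrong — x̄ is observed and sits in the interval by construction.
C) Wrong — a CI is about the parameter μ, not individual data values.
D) Correct — this is the frequentist long-run coverage interpretation.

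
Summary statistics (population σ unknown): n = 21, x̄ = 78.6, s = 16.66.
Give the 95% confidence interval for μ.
(71.02, 86.18)

t-interval (σ unknown):
df = n - 1 = 20
t* = 2.086 for 95% confidence

Margin of error = t* · s/√n = 2.086 · 16.66/√21 = 7.58

CI: (71.02, 86.18)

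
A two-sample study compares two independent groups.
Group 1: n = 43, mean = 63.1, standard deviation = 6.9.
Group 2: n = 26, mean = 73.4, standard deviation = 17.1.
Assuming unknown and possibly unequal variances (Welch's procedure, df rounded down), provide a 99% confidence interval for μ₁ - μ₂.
(-19.99, -0.61)

Difference: x̄₁ - x̄₂ = -10.30
SE = √(s₁²/n₁ + s₂²/n₂) = √(6.9²/43 + 17.1²/26) = 3.5148
df = 29.99 → 29 (Welch–Satterthwaite, rounded down)
t* = 2.756

CI: -10.30 ± 2.756 · 3.5148 = -10.30 ± 9.69 = (-19.99, -0.61)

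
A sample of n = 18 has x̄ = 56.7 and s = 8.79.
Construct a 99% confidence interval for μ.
(50.70, 62.70)

t-interval (σ unknown):
df = n - 1 = 17
t* = 2.898 for 99% confidence

Margin of error = t* · s/√n = 2.898 · 8.79/√18 = 6.00

CI: (50.70, 62.70)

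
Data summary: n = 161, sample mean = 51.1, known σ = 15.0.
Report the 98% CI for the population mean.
(48.35, 53.85)

z-interval (σ known):
z* = 2.326 for 98% confidence

Margin of error = z* · σ/√n = 2.326 · 15.0/√161 = 2.75

CI: (51.1 - 2.75, 51.1 + 2.75) = (48.35, 53.85)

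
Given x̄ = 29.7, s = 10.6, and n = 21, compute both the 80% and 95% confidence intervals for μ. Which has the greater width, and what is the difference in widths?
95% CI is wider by 3.52

df = 20
80% CI: t* = 1.325, (26.64, 32.76), width = 2 · t* · s/√n = 6.13
95% CI: t* = 2.086, (24.87, 34.53), width = 2 · t* · s/√n = 9.65

The 95% CI is wider by 9.65 - 6.13 = 3.52.
Higher confidence requires a wider interval.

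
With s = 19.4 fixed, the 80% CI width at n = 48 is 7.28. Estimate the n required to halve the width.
n ≈ 192

CI width ∝ 1/√n
To reduce width by factor 2, need √n to grow by 2 → need 2² = 4 times as many samples.

Current: n = 48, width = 7.28
New: n = 192, width ≈ 3.60

Width reduced by factor of 7.28/3.60 = 2.02.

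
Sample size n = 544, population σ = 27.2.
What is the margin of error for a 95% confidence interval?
Margin of error = 2.29

Margin of error = z* · σ/√n
= 1.960 · 27.2/√544
= 1.960 · 27.2/23.3238
= 2.29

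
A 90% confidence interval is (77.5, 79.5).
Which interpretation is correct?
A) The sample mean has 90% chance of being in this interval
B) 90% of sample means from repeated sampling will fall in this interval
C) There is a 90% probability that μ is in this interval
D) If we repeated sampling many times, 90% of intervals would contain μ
D

A) Wrong — x̄ is observed and sits in the interval by construction.
B) Wrong — coverage applies to intervals containing μ, not to future x̄ values.
C) Wrong — μ is fixed; the randomness lives in the interval, not in μ.
D) Correct — this is the frequentist long-run coverage interpretation.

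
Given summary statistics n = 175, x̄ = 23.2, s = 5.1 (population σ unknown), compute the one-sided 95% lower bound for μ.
μ ≥ 22.56

Lower bound (one-sided):
t* = 1.654 (one-sided for 95%)
Lower bound = x̄ - t* · s/√n = 23.2 - 1.654 · 5.1/√175 = 22.56

We are 95% confident that μ ≥ 22.56.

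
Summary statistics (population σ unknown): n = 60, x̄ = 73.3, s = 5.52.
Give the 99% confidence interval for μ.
(71.40, 75.20)

t-interval (σ unknown):
df = n - 1 = 59
t* = 2.662 for 99% confidence

Margin of error = t* · s/√n = 2.662 · 5.52/√60 = 1.90

CI: (71.40, 75.20)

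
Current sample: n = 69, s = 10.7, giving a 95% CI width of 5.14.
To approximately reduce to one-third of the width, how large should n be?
n ≈ 621

CI width ∝ 1/√n
To reduce width by factor 3, need √n to grow by 3 → need 3² = 9 times as many samples.

Current: n = 69, width = 5.14
New: n = 621, width ≈ 1.69

Width reduced by factor of 5.14/1.69 = 3.04.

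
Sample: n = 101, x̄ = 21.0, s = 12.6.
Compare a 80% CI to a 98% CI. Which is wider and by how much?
98% CI is wider by 2.70

df = 100
80% CI: t* = 1.290, (19.38, 22.62), width = 2 · t* · s/√n = 3.23
98% CI: t* = 2.364, (18.04, 23.96), width = 2 · t* · s/√n = 5.93

The 98% CI is wider by 5.93 - 3.23 = 2.70.
Higher confidence requires a wider interval.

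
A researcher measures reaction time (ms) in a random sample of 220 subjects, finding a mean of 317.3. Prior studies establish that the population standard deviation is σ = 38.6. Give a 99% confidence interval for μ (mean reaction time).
(310.60, 324.00)

z-interval (σ known):
z* = 2.576 for 99% confidence

Margin of error = z* · σ/√n = 2.576 · 38.6/√220 = 6.70

CI: (317.3 - 6.70, 317.3 + 6.70) = (310.60, 324.00)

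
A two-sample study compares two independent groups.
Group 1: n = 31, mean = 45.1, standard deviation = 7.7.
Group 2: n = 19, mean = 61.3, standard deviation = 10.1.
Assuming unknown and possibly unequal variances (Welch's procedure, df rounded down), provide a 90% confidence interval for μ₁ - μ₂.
(-20.78, -11.62)

Difference: x̄₁ - x̄₂ = -16.20
SE = √(s₁²/n₁ + s₂²/n₂) = √(7.7²/31 + 10.1²/19) = 2.6984
df = 30.77 → 30 (Welch–Satterthwaite, rounded down)
t* = 1.697

CI: -16.20 ± 1.697 · 2.6984 = -16.20 ± 4.58 = (-20.78, -11.62)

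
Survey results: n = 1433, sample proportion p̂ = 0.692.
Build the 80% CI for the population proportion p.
(0.676, 0.708)

Proportion CI:
SE = √(p̂(1-p̂)/n) = √(0.692 · 0.308 / 1433) = 0.01220

z* = 1.282
Margin = z* · SE = 1.282 · 0.01220 = 0.0156

CI: 0.692 ± 0.0156 = (0.676, 0.708)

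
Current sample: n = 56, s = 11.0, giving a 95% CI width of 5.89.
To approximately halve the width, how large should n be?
n ≈ 224

CI width ∝ 1/√n
To reduce width by factor 2, need √n to grow by 2 → need 2² = 4 times as many samples.

Current: n = 56, width = 5.89
New: n = 224, width ≈ 2.90

Width reduced by factor of 5.89/2.90 = 2.03.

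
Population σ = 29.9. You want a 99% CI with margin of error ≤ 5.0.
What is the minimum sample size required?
n ≥ 238

For margin E ≤ 5.0:
n ≥ (z* · σ / E)²
n ≥ (2.576 · 29.9 / 5.0)²
n ≥ 237.30

Minimum n = 238 (rounding up)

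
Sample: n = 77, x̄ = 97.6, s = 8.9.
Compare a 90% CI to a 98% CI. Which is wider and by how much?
98% CI is wider by 1.44

df = 76
90% CI: t* = 1.665, (95.91, 99.29), width = 2 · t* · s/√n = 3.38
98% CI: t* = 2.376, (95.19, 100.01), width = 2 · t* · s/√n = 4.82

The 98% CI is wider by 4.82 - 3.38 = 1.44.
Higher confidence requires a wider interval.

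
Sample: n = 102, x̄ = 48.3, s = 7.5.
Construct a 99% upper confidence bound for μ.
μ ≤ 50.06

Upper bound (one-sided):
t* = 2.364 (one-sided for 99%)
Upper bound = x̄ + t* · s/√n = 48.3 + 2.364 · 7.5/√102 = 50.06

We are 99% confident that μ ≤ 50.06.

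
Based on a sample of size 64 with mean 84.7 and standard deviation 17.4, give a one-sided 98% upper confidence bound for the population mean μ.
μ ≤ 89.26

Upper bound (one-sided):
t* = 2.097 (one-sided for 98%)
Upper bound = x̄ + t* · s/√n = 84.7 + 2.097 · 17.4/√64 = 89.26

We are 98% confident that μ ≤ 89.26.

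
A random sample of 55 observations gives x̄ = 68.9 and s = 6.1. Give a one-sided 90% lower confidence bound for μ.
μ ≥ 67.83

Lower bound (one-sided):
t* = 1.297 (one-sided for 90%)
Lower bound = x̄ - t* · s/√n = 68.9 - 1.297 · 6.1/√55 = 67.83

We are 90% confident that μ ≥ 67.83.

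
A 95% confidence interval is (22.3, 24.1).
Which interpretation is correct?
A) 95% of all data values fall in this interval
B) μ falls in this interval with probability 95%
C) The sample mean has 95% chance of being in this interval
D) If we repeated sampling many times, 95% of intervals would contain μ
D

A) Wrong — a CI is about the parameter μ, not individual data values.
B) Wrong — μ is fixed; the randomness lives in the interval, not in μ.
C) Wrong — x̄ is observed and sits in the interval by construction.
D) Correct — this is the frequentist long-run coverage interpretation.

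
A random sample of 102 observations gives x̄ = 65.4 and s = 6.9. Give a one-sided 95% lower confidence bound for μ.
μ ≥ 64.27

Lower bound (one-sided):
t* = 1.660 (one-sided for 95%)
Lower bound = x̄ - t* · s/√n = 65.4 - 1.660 · 6.9/√102 = 64.27

We are 95% confident that μ ≥ 64.27.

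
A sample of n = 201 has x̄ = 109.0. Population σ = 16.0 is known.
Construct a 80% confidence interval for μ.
(107.55, 110.45)

z-interval (σ known):
z* = 1.282 for 80% confidence

Margin of error = z* · σ/√n = 1.282 · 16.0/√201 = 1.45

CI: (109.0 - 1.45, 109.0 + 1.45) = (107.55, 110.45)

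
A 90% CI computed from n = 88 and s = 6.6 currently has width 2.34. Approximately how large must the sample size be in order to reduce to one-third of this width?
n ≈ 792

CI width ∝ 1/√n
To reduce width by factor 3, need √n to grow by 3 → need 3² = 9 times as many samples.

Current: n = 88, width = 2.34
New: n = 792, width ≈ 0.77

Width reduced by factor of 2.34/0.77 = 3.04.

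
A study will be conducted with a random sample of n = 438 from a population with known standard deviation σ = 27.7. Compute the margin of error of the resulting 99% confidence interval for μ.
Margin of error = 3.41

Margin of error = z* · σ/√n
= 2.576 · 27.7/√438
= 2.576 · 27.7/20.9284
= 3.41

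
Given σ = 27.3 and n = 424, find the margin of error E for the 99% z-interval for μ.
Margin of error = 3.42

Margin of error = z* · σ/√n
= 2.576 · 27.3/√424
= 2.576 · 27.3/20.5913
= 3.42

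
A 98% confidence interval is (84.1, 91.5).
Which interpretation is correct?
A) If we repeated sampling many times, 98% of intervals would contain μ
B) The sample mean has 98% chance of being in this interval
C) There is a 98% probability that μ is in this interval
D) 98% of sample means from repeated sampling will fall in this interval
A

A) Correct — this is the frequentist long-run coverage interpretation.
B) Wrong — x̄ is observed and sits in the interval by construction.
C) Wrong — μ is fixed; the randomness lives in the interval, not in μ.
D) Wrong — coverage applies to intervals containing μ, not to future x̄ values.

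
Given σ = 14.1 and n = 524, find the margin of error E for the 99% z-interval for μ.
Margin of error = 1.59

Margin of error = z* · σ/√n
= 2.576 · 14.1/√524
= 2.576 · 14.1/22.8910
= 1.59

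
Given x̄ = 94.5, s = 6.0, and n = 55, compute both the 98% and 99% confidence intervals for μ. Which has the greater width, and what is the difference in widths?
99% CI is wider by 0.44

df = 54
98% CI: t* = 2.397, (92.56, 96.44), width = 2 · t* · s/√n = 3.88
99% CI: t* = 2.670, (92.34, 96.66), width = 2 · t* · s/√n = 4.32

The 99% CI is wider by 4.32 - 3.88 = 0.44.
Higher confidence requires a wider interval.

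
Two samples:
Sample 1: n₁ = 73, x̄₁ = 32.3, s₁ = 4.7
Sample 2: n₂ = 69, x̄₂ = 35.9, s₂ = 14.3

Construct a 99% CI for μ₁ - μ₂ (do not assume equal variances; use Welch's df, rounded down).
(-8.37, 1.17)

Difference: x̄₁ - x̄₂ = -3.60
SE = √(s₁²/n₁ + s₂²/n₂) = √(4.7²/73 + 14.3²/69) = 1.8073
df = 81.79 → 81 (Welch–Satterthwaite, rounded down)
t* = 2.638

CI: -3.60 ± 2.638 · 1.8073 = -3.60 ± 4.77 = (-8.37, 1.17)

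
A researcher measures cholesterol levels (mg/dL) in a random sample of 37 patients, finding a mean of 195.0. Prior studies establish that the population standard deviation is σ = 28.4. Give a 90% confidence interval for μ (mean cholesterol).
(187.32, 202.68)

z-interval (σ known):
z* = 1.645 for 90% confidence

Margin of error = z* · σ/√n = 1.645 · 28.4/√37 = 7.68

CI: (195.0 - 7.68, 195.0 + 7.68) = (187.32, 202.68)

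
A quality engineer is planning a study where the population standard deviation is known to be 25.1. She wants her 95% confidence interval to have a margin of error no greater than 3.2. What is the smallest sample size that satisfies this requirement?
n ≥ 237

For margin E ≤ 3.2:
n ≥ (z* · σ / E)²
n ≥ (1.960 · 25.1 / 3.2)²
n ≥ 236.35

Minimum n = 237 (rounding up)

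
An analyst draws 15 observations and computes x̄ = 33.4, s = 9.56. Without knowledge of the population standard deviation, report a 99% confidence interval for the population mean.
(26.05, 40.75)

t-interval (σ unknown):
df = n - 1 = 14
t* = 2.977 for 99% confidence

Margin of error = t* · s/√n = 2.977 · 9.56/√15 = 7.35

CI: (26.05, 40.75)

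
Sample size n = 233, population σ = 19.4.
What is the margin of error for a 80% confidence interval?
Margin of error = 1.63

Margin of error = z* · σ/√n
= 1.282 · 19.4/√233
= 1.282 · 19.4/15.2643
= 1.63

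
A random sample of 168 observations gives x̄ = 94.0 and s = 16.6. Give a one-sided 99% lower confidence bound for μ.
μ ≥ 90.99

Lower bound (one-sided):
t* = 2.349 (one-sided for 99%)
Lower bound = x̄ - t* · s/√n = 94.0 - 2.349 · 16.6/√168 = 90.99

We are 99% confident that μ ≥ 90.99.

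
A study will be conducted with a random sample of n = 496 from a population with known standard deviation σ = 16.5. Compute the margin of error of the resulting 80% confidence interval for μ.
Margin of error = 0.95

Margin of error = z* · σ/√n
= 1.282 · 16.5/√496
= 1.282 · 16.5/22.2711
= 0.95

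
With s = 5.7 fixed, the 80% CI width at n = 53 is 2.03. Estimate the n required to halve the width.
n ≈ 212

CI width ∝ 1/√n
To reduce width by factor 2, need √n to grow by 2 → need 2² = 4 times as many samples.

Current: n = 53, width = 2.03
New: n = 212, width ≈ 1.01

Width reduced by factor of 2.03/1.01 = 2.01.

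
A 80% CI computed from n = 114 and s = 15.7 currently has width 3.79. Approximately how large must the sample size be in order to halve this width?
n ≈ 456

CI width ∝ 1/√n
To reduce width by factor 2, need √n to grow by 2 → need 2² = 4 times as many samples.

Current: n = 114, width = 3.79
New: n = 456, width ≈ 1.89

Width reduced by factor of 3.79/1.89 = 2.01.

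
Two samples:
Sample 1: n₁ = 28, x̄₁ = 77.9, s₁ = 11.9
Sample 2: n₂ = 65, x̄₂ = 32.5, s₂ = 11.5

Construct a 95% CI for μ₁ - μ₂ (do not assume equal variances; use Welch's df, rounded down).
(40.05, 50.75)

Difference: x̄₁ - x̄₂ = 45.40
SE = √(s₁²/n₁ + s₂²/n₂) = √(11.9²/28 + 11.5²/65) = 2.6631
df = 49.70 → 49 (Welch–Satterthwaite, rounded down)
t* = 2.010

CI: 45.40 ± 2.010 · 2.6631 = 45.40 ± 5.35 = (40.05, 50.75)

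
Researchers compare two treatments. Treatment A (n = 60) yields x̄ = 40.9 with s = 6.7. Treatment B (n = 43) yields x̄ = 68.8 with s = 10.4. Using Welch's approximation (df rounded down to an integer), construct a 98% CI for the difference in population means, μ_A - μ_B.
(-32.21, -23.59)

Difference: x̄₁ - x̄₂ = -27.90
SE = √(s₁²/n₁ + s₂²/n₂) = √(6.7²/60 + 10.4²/43) = 1.8065
df = 66.51 → 66 (Welch–Satterthwaite, rounded down)
t* = 2.384

CI: -27.90 ± 2.384 · 1.8065 = -27.90 ± 4.31 = (-32.21, -23.59)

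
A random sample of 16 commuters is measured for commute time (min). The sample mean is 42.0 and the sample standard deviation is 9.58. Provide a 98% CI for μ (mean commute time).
(35.77, 48.23)

t-interval (σ unknown):
df = n - 1 = 15
t* = 2.602 for 98% confidence

Margin of error = t* · s/√n = 2.602 · 9.58/√16 = 6.23

CI: (35.77, 48.23)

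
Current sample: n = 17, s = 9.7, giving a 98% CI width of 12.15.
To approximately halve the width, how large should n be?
n ≈ 68

CI width ∝ 1/√n
To reduce width by factor 2, need √n to grow by 2 → need 2² = 4 times as many samples.

Current: n = 17, width = 12.15
New: n = 68, width ≈ 5.61

Width reduced by factor of 12.15/5.61 = 2.17.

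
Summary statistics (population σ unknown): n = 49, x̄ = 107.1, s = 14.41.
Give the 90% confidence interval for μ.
(103.65, 110.55)

t-interval (σ unknown):
df = n - 1 = 48
t* = 1.677 for 90% confidence

Margin of error = t* · s/√n = 1.677 · 14.41/√49 = 3.45

CI: (103.65, 110.55)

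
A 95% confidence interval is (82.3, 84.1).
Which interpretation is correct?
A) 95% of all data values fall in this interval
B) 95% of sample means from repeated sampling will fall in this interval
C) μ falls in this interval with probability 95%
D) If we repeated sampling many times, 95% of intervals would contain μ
D

A) Wrong — a CI is about the parameter μ, not individual data values.
B) Wrong — coverage applies to intervals containing μ, not to future x̄ values.
C) Wrong — μ is fixed; the randomness lives in the interval, not in μ.
D) Correct — this is the frequentist long-run coverage interpretation.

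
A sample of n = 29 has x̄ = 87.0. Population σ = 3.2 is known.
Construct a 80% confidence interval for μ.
(86.24, 87.76)

z-interval (σ known):
z* = 1.282 for 80% confidence

Margin of error = z* · σ/√n = 1.282 · 3.2/√29 = 0.76

CI: (87.0 - 0.76, 87.0 + 0.76) = (86.24, 87.76)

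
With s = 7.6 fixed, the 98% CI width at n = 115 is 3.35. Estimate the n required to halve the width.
n ≈ 460

CI width ∝ 1/√n
To reduce width by factor 2, need √n to grow by 2 → need 2² = 4 times as many samples.

Current: n = 115, width = 3.35
New: n = 460, width ≈ 1.65

Width reduced by factor of 3.35/1.65 = 2.03.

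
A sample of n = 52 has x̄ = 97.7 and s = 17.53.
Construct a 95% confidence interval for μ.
(92.82, 102.58)

t-interval (σ unknown):
df = n - 1 = 51
t* = 2.008 for 95% confidence

Margin of error = t* · s/√n = 2.008 · 17.53/√52 = 4.88

CI: (92.82, 102.58)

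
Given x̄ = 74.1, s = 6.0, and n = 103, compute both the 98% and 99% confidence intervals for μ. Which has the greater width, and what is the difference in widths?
99% CI is wider by 0.31

df = 102
98% CI: t* = 2.363, (72.70, 75.50), width = 2 · t* · s/√n = 2.79
99% CI: t* = 2.625, (72.55, 75.65), width = 2 · t* · s/√n = 3.10

The 99% CI is wider by 3.10 - 2.79 = 0.31.
Higher confidence requires a wider interval.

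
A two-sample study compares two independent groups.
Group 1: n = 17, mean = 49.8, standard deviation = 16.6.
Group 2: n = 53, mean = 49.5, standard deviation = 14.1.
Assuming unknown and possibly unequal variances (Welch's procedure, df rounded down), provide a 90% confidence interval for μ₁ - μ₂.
(-7.36, 7.96)

Difference: x̄₁ - x̄₂ = 0.30
SE = √(s₁²/n₁ + s₂²/n₂) = √(16.6²/17 + 14.1²/53) = 4.4677
df = 23.87 → 23 (Welch–Satterthwaite, rounded down)
t* = 1.714

CI: 0.30 ± 1.714 · 4.4677 = 0.30 ± 7.66 = (-7.36, 7.96)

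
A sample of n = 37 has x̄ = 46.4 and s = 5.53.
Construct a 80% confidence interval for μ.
(45.21, 47.59)

t-interval (σ unknown):
df = n - 1 = 36
t* = 1.306 for 80% confidence

Margin of error = t* · s/√n = 1.306 · 5.53/√37 = 1.19

CI: (45.21, 47.59)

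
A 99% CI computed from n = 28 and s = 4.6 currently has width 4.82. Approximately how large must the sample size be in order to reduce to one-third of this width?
n ≈ 252

CI width ∝ 1/√n
To reduce width by factor 3, need √n to grow by 3 → need 3² = 9 times as many samples.

Current: n = 28, width = 4.82
New: n = 252, width ≈ 1.50

Width reduced by factor of 4.82/1.50 = 3.21.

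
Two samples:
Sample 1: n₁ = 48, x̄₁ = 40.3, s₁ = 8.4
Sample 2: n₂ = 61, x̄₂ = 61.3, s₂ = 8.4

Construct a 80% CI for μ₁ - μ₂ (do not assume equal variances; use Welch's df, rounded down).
(-23.09, -18.91)

Difference: x̄₁ - x̄₂ = -21.00
SE = √(s₁²/n₁ + s₂²/n₂) = √(8.4²/48 + 8.4²/61) = 1.6207
df = 101.05 → 101 (Welch–Satterthwaite, rounded down)
t* = 1.290

CI: -21.00 ± 1.290 · 1.6207 = -21.00 ± 2.09 = (-23.09, -18.91)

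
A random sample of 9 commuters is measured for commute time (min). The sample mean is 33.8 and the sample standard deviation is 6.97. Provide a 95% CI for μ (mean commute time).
(28.44, 39.16)

t-interval (σ unknown):
df = n - 1 = 8
t* = 2.306 for 95% confidence

Margin of error = t* · s/√n = 2.306 · 6.97/√9 = 5.36

CI: (28.44, 39.16)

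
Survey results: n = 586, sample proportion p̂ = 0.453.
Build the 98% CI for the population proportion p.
(0.405, 0.501)

Proportion CI:
SE = √(p̂(1-p̂)/n) = √(0.453 · 0.547 / 586) = 0.02056

z* = 2.326
Margin = z* · SE = 2.326 · 0.02056 = 0.0478

CI: 0.453 ± 0.0478 = (0.405, 0.501)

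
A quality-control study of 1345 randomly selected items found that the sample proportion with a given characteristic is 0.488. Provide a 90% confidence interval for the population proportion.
(0.466, 0.510)

Proportion CI:
SE = √(p̂(1-p̂)/n) = √(0.488 · 0.512 / 1345) = 0.01363

z* = 1.645
Margin = z* · SE = 1.645 · 0.01363 = 0.0224

CI: 0.488 ± 0.0224 = (0.466, 0.510)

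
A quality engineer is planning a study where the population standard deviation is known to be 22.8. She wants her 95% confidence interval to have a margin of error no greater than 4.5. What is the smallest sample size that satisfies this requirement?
n ≥ 99

For margin E ≤ 4.5:
n ≥ (z* · σ / E)²
n ≥ (1.960 · 22.8 / 4.5)²
n ≥ 98.62

Minimum n = 99 (rounding up)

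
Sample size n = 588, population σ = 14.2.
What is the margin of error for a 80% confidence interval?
Margin of error = 0.75

Margin of error = z* · σ/√n
= 1.282 · 14.2/√588
= 1.282 · 14.2/24.2487
= 0.75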